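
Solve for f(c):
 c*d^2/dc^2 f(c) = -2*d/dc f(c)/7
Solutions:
 f(c) = C1 + C2*c^(5/7)


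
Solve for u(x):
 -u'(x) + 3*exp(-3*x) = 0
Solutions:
 u(x) = C1 - exp(-3*x)


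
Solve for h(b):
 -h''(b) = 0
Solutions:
 h(b) = C1 + C2*b


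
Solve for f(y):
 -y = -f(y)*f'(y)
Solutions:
 f(y) = -sqrt(C1 + y^2)
 f(y) = sqrt(C1 + y^2)


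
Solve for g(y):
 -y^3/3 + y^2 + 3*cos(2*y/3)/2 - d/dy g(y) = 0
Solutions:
 g(y) = C1 - y^4/12 + y^3/3 + 9*sin(2*y/3)/4


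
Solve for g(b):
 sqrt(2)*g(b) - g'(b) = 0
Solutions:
 g(b) = C1*exp(sqrt(2)*b)


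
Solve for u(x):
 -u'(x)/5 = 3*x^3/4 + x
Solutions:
 u(x) = C1 - 15*x^4/16 - 5*x^2/2


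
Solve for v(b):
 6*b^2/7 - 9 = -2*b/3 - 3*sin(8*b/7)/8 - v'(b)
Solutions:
 v(b) = C1 - 2*b^3/7 - b^2/3 + 9*b + 21*cos(8*b/7)/64


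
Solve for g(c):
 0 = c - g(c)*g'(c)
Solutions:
 g(c) = -sqrt(C1 + c^2)
 g(c) = sqrt(C1 + c^2)


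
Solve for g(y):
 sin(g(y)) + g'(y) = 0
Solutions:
 g(y) = -acos((-C1 - exp(2*y))/(C1 - exp(2*y))) + 2*pi
 g(y) = acos((-C1 - exp(2*y))/(C1 - exp(2*y)))


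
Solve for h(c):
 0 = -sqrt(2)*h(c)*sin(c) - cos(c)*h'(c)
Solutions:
 h(c) = C1*cos(c)^(sqrt(2))


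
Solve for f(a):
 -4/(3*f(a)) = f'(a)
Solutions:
 f(a) = -sqrt(C1 - 24*a)/3
 f(a) = sqrt(C1 - 24*a)/3


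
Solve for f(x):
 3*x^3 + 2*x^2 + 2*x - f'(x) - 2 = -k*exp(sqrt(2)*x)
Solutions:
 f(x) = C1 + sqrt(2)*k*exp(sqrt(2)*x)/2 + 3*x^4/4 + 2*x^3/3 + x^2 - 2*x


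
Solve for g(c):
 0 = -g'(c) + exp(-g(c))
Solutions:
 g(c) = log(C1 + c)


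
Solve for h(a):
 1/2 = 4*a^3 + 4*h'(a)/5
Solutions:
 h(a) = C1 - 5*a^4/4 + 5*a/8


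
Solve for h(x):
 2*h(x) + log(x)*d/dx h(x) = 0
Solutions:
 h(x) = C1*exp(-2*li(x))


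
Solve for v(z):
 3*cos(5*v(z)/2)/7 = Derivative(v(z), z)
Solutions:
 -3*z/7 - log(sin(5*v(z)/2) - 1)/5 + log(sin(5*v(z)/2) + 1)/5 = C1


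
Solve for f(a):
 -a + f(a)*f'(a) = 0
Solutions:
 f(a) = -sqrt(C1 + a^2)
 f(a) = sqrt(C1 + a^2)


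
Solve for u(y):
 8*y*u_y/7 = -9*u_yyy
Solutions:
 u(y) = C1 + Integral(C2*airyai(-2*147^(1/3)*y/21) + C3*airybi(-2*147^(1/3)*y/21), y)


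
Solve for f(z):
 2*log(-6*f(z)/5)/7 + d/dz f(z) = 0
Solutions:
 7*Integral(1/(log(-_y) - log(5) + log(6)), (_y, f(z)))/2 = C1 - z


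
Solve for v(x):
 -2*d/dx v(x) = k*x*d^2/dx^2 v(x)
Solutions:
 v(x) = C1 + x^(((re(k) - 2)*re(k) + im(k)^2)/(re(k)^2 + im(k)^2))*(C2*sin(2*log(x)*Abs(im(k))/(re(k)^2 + im(k)^2)) + C3*cos(2*log(x)*im(k)/(re(k)^2 + im(k)^2)))


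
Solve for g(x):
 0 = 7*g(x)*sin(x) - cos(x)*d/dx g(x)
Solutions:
 g(x) = C1/cos(x)^7


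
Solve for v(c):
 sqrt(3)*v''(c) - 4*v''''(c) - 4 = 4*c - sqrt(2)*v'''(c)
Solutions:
 v(c) = C1 + C2*c + C3*exp(sqrt(2)*c*(1 - sqrt(1 + 8*sqrt(3)))/8) + C4*exp(sqrt(2)*c*(1 + sqrt(1 + 8*sqrt(3)))/8) + 2*sqrt(3)*c^3/9 + 2*c^2*(-sqrt(2) + sqrt(3))/3


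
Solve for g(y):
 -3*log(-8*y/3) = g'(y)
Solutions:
 g(y) = C1 - 3*y*log(-y) + 3*y*(-3*log(2) + 1 + log(3))


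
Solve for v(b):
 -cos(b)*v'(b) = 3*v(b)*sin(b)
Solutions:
 v(b) = C1*cos(b)^3


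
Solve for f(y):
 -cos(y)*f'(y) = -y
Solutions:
 f(y) = C1 + Integral(y/cos(y), y)


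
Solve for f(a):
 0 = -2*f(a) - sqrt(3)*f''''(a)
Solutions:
 f(a) = (C1*sin(2^(3/4)*3^(7/8)*a/6) + C2*cos(2^(3/4)*3^(7/8)*a/6))*exp(-2^(3/4)*3^(7/8)*a/6) + (C3*sin(2^(3/4)*3^(7/8)*a/6) + C4*cos(2^(3/4)*3^(7/8)*a/6))*exp(2^(3/4)*3^(7/8)*a/6)


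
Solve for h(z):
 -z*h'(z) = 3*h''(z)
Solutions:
 h(z) = C1 + C2*erf(sqrt(6)*z/6)


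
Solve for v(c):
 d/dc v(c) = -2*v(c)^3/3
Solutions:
 v(c) = -sqrt(6)*sqrt(-1/(C1 - 2*c))/2
 v(c) = sqrt(6)*sqrt(-1/(C1 - 2*c))/2


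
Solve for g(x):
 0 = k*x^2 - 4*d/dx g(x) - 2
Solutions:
 g(x) = C1 + k*x^3/12 - x/2


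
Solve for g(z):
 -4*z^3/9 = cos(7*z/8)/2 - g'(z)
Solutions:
 g(z) = C1 + z^4/9 + 4*sin(7*z/8)/7


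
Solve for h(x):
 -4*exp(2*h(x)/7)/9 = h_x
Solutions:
 h(x) = 7*log(-sqrt(-1/(C1 - 4*x))) - 7*log(2) + 7*log(3) + 7*log(14)/2
 h(x) = 7*log(-1/(C1 - 4*x))/2 - 7*log(2) + 7*log(3) + 7*log(14)/2


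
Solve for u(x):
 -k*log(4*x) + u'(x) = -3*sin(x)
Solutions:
 u(x) = C1 + k*x*(log(x) - 1) + 2*k*x*log(2) + 3*cos(x)


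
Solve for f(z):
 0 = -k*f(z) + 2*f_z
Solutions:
 f(z) = C1*exp(k*z/2)


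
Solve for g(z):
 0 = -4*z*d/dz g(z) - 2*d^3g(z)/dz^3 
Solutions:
 g(z) = C1 + Integral(C2*airyai(-2^(1/3)*z) + C3*airybi(-2^(1/3)*z), z)


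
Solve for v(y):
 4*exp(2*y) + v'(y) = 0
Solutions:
 v(y) = C1 - 2*exp(2*y)


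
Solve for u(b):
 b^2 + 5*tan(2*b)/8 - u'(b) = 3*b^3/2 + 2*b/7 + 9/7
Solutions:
 u(b) = C1 - 3*b^4/8 + b^3/3 - b^2/7 - 9*b/7 - 5*log(cos(2*b))/16


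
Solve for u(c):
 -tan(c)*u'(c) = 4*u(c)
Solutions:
 u(c) = C1/sin(c)^4


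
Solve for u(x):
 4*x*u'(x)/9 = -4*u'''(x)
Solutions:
 u(x) = C1 + Integral(C2*airyai(-3^(1/3)*x/3) + C3*airybi(-3^(1/3)*x/3), x)


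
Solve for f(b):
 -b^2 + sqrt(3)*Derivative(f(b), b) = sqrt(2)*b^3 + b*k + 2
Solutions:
 f(b) = C1 + sqrt(6)*b^4/12 + sqrt(3)*b^3/9 + sqrt(3)*b^2*k/6 + 2*sqrt(3)*b/3


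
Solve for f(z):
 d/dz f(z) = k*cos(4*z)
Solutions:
 f(z) = C1 + k*sin(4*z)/4


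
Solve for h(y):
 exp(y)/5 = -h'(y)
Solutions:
 h(y) = C1 - exp(y)/5


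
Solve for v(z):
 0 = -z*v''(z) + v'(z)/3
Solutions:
 v(z) = C1 + C2*z^(4/3)


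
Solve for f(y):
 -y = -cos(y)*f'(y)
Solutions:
 f(y) = C1 + Integral(y/cos(y), y)


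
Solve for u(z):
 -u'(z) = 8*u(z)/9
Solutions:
 u(z) = C1*exp(-8*z/9)


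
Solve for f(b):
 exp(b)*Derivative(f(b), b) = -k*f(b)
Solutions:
 f(b) = C1*exp(k*exp(-b))


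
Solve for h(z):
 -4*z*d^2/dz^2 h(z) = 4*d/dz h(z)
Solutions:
 h(z) = C1 + C2*log(z)


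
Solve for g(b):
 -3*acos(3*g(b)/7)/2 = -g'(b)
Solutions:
 Integral(1/acos(3*_y/7), (_y, g(b))) = C1 + 3*b/2


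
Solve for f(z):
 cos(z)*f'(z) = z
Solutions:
 f(z) = C1 + Integral(z/cos(z), z)


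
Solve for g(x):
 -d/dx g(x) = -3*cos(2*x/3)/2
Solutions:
 g(x) = C1 + 9*sin(2*x/3)/4


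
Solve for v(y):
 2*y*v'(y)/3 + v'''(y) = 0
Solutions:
 v(y) = C1 + Integral(C2*airyai(-2^(1/3)*3^(2/3)*y/3) + C3*airybi(-2^(1/3)*3^(2/3)*y/3), y)


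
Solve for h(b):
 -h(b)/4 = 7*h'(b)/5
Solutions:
 h(b) = C1*exp(-5*b/28)


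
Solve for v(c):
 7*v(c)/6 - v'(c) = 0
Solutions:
 v(c) = C1*exp(7*c/6)


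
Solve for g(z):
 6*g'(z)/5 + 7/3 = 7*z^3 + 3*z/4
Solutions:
 g(z) = C1 + 35*z^4/24 + 5*z^2/16 - 35*z/18


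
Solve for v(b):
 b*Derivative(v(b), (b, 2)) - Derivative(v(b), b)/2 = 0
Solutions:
 v(b) = C1 + C2*b^(3/2)


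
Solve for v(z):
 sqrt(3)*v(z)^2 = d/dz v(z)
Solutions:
 v(z) = -1/(C1 + sqrt(3)*z)


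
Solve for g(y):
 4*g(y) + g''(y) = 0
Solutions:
 g(y) = C1*sin(2*y) + C2*cos(2*y)


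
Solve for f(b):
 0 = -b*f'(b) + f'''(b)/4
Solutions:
 f(b) = C1 + Integral(C2*airyai(2^(2/3)*b) + C3*airybi(2^(2/3)*b), b)


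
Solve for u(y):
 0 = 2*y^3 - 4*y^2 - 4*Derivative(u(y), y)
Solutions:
 u(y) = C1 + y^4/8 - y^3/3


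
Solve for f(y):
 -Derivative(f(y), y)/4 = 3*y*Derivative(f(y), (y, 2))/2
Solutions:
 f(y) = C1 + C2*y^(5/6)


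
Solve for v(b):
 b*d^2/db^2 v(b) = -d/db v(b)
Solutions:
 v(b) = C1 + C2*log(b)


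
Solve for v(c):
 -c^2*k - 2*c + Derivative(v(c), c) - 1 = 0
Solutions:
 v(c) = C1 + c^3*k/3 + c^2 + c


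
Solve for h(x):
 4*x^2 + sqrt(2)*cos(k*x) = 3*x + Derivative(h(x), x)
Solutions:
 h(x) = C1 + 4*x^3/3 - 3*x^2/2 + sqrt(2)*sin(k*x)/k


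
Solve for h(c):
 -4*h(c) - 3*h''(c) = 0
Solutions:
 h(c) = C1*sin(2*sqrt(3)*c/3) + C2*cos(2*sqrt(3)*c/3)


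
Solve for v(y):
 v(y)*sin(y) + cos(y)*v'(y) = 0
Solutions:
 v(y) = C1*cos(y)


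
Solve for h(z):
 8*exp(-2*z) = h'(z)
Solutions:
 h(z) = C1 - 4*exp(-2*z)


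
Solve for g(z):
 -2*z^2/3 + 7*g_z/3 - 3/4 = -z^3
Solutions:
 g(z) = C1 - 3*z^4/28 + 2*z^3/21 + 9*z/28


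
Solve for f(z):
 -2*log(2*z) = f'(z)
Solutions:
 f(z) = C1 - 2*z*log(z) - z*log(4) + 2*z


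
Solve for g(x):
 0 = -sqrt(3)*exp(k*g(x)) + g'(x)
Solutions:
 g(x) = Piecewise((log(-1/(C1*k + sqrt(3)*k*x))/k, Ne(k, 0)), (nan, True))
 g(x) = Piecewise((C1 + sqrt(3)*x, Eq(k, 0)), (nan, True))


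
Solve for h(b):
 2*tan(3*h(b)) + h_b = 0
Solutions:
 h(b) = -asin(C1*exp(-6*b))/3 + pi/3
 h(b) = asin(C1*exp(-6*b))/3


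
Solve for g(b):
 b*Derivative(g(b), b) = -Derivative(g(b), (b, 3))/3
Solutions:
 g(b) = C1 + Integral(C2*airyai(-3^(1/3)*b) + C3*airybi(-3^(1/3)*b), b)


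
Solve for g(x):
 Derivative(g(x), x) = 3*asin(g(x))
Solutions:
 Integral(1/asin(_y), (_y, g(x))) = C1 + 3*x


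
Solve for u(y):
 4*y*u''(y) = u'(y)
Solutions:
 u(y) = C1 + C2*y^(5/4)


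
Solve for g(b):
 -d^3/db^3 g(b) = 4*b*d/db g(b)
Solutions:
 g(b) = C1 + Integral(C2*airyai(-2^(2/3)*b) + C3*airybi(-2^(2/3)*b), b)


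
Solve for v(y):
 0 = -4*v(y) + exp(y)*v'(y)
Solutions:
 v(y) = C1*exp(-4*exp(-y))


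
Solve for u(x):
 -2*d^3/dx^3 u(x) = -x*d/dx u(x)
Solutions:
 u(x) = C1 + Integral(C2*airyai(2^(2/3)*x/2) + C3*airybi(2^(2/3)*x/2), x)


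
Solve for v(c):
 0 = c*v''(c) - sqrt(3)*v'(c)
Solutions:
 v(c) = C1 + C2*c^(1 + sqrt(3))


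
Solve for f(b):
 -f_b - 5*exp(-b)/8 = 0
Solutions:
 f(b) = C1 + 5*exp(-b)/8


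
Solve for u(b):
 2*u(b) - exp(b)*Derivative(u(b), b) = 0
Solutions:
 u(b) = C1*exp(-2*exp(-b))


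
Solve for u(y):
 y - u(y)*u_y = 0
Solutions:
 u(y) = -sqrt(C1 + y^2)
 u(y) = sqrt(C1 + y^2)


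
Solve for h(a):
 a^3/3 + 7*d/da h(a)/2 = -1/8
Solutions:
 h(a) = C1 - a^4/42 - a/28


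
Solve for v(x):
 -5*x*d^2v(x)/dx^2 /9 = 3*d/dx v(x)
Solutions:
 v(x) = C1 + C2/x^(22/5)


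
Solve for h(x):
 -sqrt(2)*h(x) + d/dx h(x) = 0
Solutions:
 h(x) = C1*exp(sqrt(2)*x)


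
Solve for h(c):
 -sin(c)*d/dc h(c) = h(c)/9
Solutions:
 h(c) = C1*(cos(c) + 1)^(1/18)/(cos(c) - 1)^(1/18)


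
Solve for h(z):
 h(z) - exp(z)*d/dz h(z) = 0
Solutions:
 h(z) = C1*exp(-exp(-z))


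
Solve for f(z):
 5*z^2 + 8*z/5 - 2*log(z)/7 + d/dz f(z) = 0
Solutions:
 f(z) = C1 - 5*z^3/3 - 4*z^2/5 + 2*z*log(z)/7 - 2*z/7


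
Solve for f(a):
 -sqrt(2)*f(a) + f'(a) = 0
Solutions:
 f(a) = C1*exp(sqrt(2)*a)


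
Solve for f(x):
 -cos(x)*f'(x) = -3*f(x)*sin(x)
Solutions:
 f(x) = C1/cos(x)^3


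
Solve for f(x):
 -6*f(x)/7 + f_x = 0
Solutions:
 f(x) = C1*exp(6*x/7)


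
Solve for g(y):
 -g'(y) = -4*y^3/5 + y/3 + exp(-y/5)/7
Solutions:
 g(y) = C1 + y^4/5 - y^2/6 + 5*exp(-y/5)/7


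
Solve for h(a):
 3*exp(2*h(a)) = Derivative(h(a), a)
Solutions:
 h(a) = log(-sqrt(-1/(C1 + 3*a))) - log(2)/2
 h(a) = log(-1/(C1 + 3*a))/2 - log(2)/2


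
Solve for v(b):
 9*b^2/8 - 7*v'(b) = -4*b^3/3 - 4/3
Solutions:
 v(b) = C1 + b^4/21 + 3*b^3/56 + 4*b/21


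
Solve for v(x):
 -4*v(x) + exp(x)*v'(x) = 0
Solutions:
 v(x) = C1*exp(-4*exp(-x))


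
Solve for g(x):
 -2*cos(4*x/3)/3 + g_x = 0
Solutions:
 g(x) = C1 + sin(4*x/3)/2


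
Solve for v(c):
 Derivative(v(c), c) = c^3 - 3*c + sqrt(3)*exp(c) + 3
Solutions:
 v(c) = C1 + c^4/4 - 3*c^2/2 + 3*c + sqrt(3)*exp(c)


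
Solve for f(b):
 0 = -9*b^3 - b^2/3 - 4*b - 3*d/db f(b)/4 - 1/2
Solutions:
 f(b) = C1 - 3*b^4 - 4*b^3/27 - 8*b^2/3 - 2*b/3


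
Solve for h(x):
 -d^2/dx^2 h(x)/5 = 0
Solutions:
 h(x) = C1 + C2*x


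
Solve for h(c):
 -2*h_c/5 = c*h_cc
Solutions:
 h(c) = C1 + C2*c^(3/5)


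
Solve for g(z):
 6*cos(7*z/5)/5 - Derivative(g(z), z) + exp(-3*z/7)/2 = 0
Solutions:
 g(z) = C1 + 6*sin(7*z/5)/7 - 7*exp(-3*z/7)/6


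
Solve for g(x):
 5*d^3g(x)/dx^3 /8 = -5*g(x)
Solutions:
 g(x) = C3*exp(-2*x) + (C1*sin(sqrt(3)*x) + C2*cos(sqrt(3)*x))*exp(x)


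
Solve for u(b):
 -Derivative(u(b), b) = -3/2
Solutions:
 u(b) = C1 + 3*b/2


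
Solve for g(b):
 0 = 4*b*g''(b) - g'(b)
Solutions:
 g(b) = C1 + C2*b^(5/4)


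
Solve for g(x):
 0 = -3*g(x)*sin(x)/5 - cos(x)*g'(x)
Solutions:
 g(x) = C1*cos(x)^(3/5)


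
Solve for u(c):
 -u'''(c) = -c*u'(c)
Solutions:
 u(c) = C1 + Integral(C2*airyai(c) + C3*airybi(c), c)


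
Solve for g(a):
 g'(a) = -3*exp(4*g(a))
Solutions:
 g(a) = log(-I*(1/(C1 + 12*a))^(1/4))
 g(a) = log(I*(1/(C1 + 12*a))^(1/4))
 g(a) = log(-(1/(C1 + 12*a))^(1/4))
 g(a) = log(1/(C1 + 12*a))/4


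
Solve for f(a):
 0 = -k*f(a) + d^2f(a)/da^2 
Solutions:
 f(a) = C1*exp(-a*sqrt(k)) + C2*exp(a*sqrt(k))


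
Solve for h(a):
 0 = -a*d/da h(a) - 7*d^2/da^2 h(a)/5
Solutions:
 h(a) = C1 + C2*erf(sqrt(70)*a/14)


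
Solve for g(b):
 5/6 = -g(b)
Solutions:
 g(b) = -5/6


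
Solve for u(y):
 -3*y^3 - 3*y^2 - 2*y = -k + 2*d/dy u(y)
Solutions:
 u(y) = C1 + k*y/2 - 3*y^4/8 - y^3/2 - y^2/2


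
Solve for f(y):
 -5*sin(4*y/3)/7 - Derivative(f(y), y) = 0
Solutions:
 f(y) = C1 + 15*cos(4*y/3)/28


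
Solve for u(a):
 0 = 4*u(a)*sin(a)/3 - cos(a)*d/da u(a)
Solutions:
 u(a) = C1/cos(a)^(4/3)


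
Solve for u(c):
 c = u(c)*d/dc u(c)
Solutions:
 u(c) = -sqrt(C1 + c^2)
 u(c) = sqrt(C1 + c^2)


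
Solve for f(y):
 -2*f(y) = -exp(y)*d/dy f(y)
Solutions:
 f(y) = C1*exp(-2*exp(-y))


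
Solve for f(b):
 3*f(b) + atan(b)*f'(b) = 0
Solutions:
 f(b) = C1*exp(-3*Integral(1/atan(b), b))


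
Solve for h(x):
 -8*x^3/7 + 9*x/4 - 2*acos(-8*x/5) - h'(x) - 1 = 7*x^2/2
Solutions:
 h(x) = C1 - 2*x^4/7 - 7*x^3/6 + 9*x^2/8 - 2*x*acos(-8*x/5) - x - sqrt(25 - 64*x^2)/4


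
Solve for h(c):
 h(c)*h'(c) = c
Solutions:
 h(c) = -sqrt(C1 + c^2)
 h(c) = sqrt(C1 + c^2)


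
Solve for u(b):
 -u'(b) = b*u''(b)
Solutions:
 u(b) = C1 + C2*log(b)


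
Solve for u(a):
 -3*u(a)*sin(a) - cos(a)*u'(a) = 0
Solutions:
 u(a) = C1*cos(a)^3


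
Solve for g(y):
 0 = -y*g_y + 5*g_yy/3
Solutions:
 g(y) = C1 + C2*erfi(sqrt(30)*y/10)


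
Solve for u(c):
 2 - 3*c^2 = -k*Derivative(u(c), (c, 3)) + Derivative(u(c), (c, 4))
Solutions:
 u(c) = C1 + C2*c + C3*c^2 + C4*exp(c*k) + c^5/(20*k) + c^4/(4*k^2) + c^3*(-1/3 + k^(-2))/k


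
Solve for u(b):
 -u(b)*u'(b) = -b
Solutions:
 u(b) = -sqrt(C1 + b^2)
 u(b) = sqrt(C1 + b^2)


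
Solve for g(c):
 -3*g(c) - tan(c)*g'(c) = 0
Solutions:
 g(c) = C1/sin(c)^3


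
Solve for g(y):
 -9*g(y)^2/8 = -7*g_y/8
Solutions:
 g(y) = -7/(C1 + 9*y)


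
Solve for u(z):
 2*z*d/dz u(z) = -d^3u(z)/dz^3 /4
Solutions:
 u(z) = C1 + Integral(C2*airyai(-2*z) + C3*airybi(-2*z), z)


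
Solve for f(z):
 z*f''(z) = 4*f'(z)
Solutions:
 f(z) = C1 + C2*z^5


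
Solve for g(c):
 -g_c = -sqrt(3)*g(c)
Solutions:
 g(c) = C1*exp(sqrt(3)*c)


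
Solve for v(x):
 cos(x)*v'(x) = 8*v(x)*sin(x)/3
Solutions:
 v(x) = C1/cos(x)^(8/3)


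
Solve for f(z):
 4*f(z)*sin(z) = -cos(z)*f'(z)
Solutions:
 f(z) = C1*cos(z)^4


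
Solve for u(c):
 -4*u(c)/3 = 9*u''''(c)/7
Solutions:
 u(c) = (C1*sin(21^(1/4)*c/3) + C2*cos(21^(1/4)*c/3))*exp(-21^(1/4)*c/3) + (C3*sin(21^(1/4)*c/3) + C4*cos(21^(1/4)*c/3))*exp(21^(1/4)*c/3)


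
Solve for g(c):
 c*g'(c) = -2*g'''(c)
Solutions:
 g(c) = C1 + Integral(C2*airyai(-2^(2/3)*c/2) + C3*airybi(-2^(2/3)*c/2), c)


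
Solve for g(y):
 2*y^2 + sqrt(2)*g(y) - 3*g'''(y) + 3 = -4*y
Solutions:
 g(y) = C3*exp(2^(1/6)*3^(2/3)*y/3) - sqrt(2)*y^2 - 2*sqrt(2)*y + (C1*sin(6^(1/6)*y/2) + C2*cos(6^(1/6)*y/2))*exp(-2^(1/6)*3^(2/3)*y/6) - 3*sqrt(2)/2


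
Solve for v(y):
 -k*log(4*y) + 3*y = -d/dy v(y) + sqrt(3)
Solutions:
 v(y) = C1 + k*y*log(y) - k*y + k*y*log(4) - 3*y^2/2 + sqrt(3)*y


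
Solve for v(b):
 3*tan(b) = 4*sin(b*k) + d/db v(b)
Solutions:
 v(b) = C1 - 4*Piecewise((-cos(b*k)/k, Ne(k, 0)), (0, True)) - 3*log(cos(b))


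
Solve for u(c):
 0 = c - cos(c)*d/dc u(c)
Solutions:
 u(c) = C1 + Integral(c/cos(c), c)


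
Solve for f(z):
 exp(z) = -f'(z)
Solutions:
 f(z) = C1 - exp(z)


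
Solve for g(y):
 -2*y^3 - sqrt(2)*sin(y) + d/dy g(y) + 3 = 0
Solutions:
 g(y) = C1 + y^4/2 - 3*y - sqrt(2)*cos(y)


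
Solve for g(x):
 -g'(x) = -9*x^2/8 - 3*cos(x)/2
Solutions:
 g(x) = C1 + 3*x^3/8 + 3*sin(x)/2


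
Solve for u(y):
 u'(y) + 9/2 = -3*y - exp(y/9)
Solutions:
 u(y) = C1 - 3*y^2/2 - 9*y/2 - 9*exp(y/9)


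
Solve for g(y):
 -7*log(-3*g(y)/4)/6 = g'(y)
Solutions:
 6*Integral(1/(log(-_y) - 2*log(2) + log(3)), (_y, g(y)))/7 = C1 - y


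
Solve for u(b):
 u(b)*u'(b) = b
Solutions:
 u(b) = -sqrt(C1 + b^2)
 u(b) = sqrt(C1 + b^2)


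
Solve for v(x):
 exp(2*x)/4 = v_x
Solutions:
 v(x) = C1 + exp(2*x)/8


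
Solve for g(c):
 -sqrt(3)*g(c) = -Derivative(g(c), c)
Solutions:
 g(c) = C1*exp(sqrt(3)*c)


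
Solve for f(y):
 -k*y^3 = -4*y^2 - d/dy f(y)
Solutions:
 f(y) = C1 + k*y^4/4 - 4*y^3/3


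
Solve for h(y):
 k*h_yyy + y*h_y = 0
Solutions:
 h(y) = C1 + Integral(C2*airyai(y*(-1/k)^(1/3)) + C3*airybi(y*(-1/k)^(1/3)), y)


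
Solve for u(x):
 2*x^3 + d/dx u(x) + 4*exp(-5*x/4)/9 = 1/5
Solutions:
 u(x) = C1 - x^4/2 + x/5 + 16*exp(-5*x/4)/45


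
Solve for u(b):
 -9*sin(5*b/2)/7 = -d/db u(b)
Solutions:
 u(b) = C1 - 18*cos(5*b/2)/35


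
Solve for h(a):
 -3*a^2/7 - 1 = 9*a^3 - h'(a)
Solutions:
 h(a) = C1 + 9*a^4/4 + a^3/7 + a


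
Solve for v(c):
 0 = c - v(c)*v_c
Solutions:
 v(c) = -sqrt(C1 + c^2)
 v(c) = sqrt(C1 + c^2)


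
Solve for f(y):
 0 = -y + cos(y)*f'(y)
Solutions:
 f(y) = C1 + Integral(y/cos(y), y)


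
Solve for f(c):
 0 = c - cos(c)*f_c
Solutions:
 f(c) = C1 + Integral(c/cos(c), c)


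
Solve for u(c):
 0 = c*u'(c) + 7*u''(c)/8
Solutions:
 u(c) = C1 + C2*erf(2*sqrt(7)*c/7)


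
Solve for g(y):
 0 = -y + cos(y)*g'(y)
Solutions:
 g(y) = C1 + Integral(y/cos(y), y)


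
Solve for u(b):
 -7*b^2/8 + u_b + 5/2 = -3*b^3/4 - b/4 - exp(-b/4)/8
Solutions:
 u(b) = C1 - 3*b^4/16 + 7*b^3/24 - b^2/8 - 5*b/2 + exp(-b/4)/2


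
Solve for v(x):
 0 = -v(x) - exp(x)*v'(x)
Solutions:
 v(x) = C1*exp(exp(-x))


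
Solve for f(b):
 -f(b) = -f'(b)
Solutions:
 f(b) = C1*exp(b)


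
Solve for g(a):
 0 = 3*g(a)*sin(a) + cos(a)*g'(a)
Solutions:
 g(a) = C1*cos(a)^3


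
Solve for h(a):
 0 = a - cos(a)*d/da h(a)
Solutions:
 h(a) = C1 + Integral(a/cos(a), a)


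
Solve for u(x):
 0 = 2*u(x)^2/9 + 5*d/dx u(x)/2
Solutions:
 u(x) = 45/(C1 + 4*x)


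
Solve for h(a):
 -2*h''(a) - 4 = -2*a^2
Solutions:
 h(a) = C1 + C2*a + a^4/12 - a^2


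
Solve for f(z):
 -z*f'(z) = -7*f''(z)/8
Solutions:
 f(z) = C1 + C2*erfi(2*sqrt(7)*z/7)


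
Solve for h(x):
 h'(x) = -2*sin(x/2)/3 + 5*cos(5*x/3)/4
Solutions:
 h(x) = C1 + 3*sin(5*x/3)/4 + 4*cos(x/2)/3


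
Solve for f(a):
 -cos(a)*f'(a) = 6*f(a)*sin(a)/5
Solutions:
 f(a) = C1*cos(a)^(6/5)


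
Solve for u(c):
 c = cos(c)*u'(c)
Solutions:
 u(c) = C1 + Integral(c/cos(c), c)


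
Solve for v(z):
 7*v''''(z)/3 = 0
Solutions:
 v(z) = C1 + C2*z + C3*z^2 + C4*z^3


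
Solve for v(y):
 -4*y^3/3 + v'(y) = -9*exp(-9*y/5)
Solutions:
 v(y) = C1 + y^4/3 + 5*exp(-9*y/5)


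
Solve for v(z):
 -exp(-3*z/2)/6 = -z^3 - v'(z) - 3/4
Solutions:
 v(z) = C1 - z^4/4 - 3*z/4 - exp(-3*z/2)/9


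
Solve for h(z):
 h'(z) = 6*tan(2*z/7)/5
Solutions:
 h(z) = C1 - 21*log(cos(2*z/7))/5


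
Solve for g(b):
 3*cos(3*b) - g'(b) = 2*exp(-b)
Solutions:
 g(b) = C1 + sin(3*b) + 2*exp(-b)


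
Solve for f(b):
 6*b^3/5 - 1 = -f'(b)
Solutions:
 f(b) = C1 - 3*b^4/10 + b


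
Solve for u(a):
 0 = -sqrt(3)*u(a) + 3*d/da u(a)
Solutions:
 u(a) = C1*exp(sqrt(3)*a/3)


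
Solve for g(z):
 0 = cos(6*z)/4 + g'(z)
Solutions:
 g(z) = C1 - sin(6*z)/24


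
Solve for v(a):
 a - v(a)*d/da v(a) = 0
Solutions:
 v(a) = -sqrt(C1 + a^2)
 v(a) = sqrt(C1 + a^2)


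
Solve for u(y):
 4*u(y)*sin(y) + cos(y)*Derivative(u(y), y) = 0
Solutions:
 u(y) = C1*cos(y)^4


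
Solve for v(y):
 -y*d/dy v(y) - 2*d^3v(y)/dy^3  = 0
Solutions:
 v(y) = C1 + Integral(C2*airyai(-2^(2/3)*y/2) + C3*airybi(-2^(2/3)*y/2), y)


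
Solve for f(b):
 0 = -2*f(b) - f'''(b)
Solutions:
 f(b) = C3*exp(-2^(1/3)*b) + (C1*sin(2^(1/3)*sqrt(3)*b/2) + C2*cos(2^(1/3)*sqrt(3)*b/2))*exp(2^(1/3)*b/2)


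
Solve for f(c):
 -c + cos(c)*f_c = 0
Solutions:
 f(c) = C1 + Integral(c/cos(c), c)


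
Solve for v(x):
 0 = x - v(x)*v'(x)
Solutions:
 v(x) = -sqrt(C1 + x^2)
 v(x) = sqrt(C1 + x^2)


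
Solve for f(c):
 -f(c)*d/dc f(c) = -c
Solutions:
 f(c) = -sqrt(C1 + c^2)
 f(c) = sqrt(C1 + c^2)


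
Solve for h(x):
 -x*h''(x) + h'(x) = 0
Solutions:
 h(x) = C1 + C2*x^2


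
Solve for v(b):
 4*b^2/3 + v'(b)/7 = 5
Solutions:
 v(b) = C1 - 28*b^3/9 + 35*b


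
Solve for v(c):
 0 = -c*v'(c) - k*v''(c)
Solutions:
 v(c) = C1 + C2*sqrt(k)*erf(sqrt(2)*c*sqrt(1/k)/2)


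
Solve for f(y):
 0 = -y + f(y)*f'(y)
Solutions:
 f(y) = -sqrt(C1 + y^2)
 f(y) = sqrt(C1 + y^2)


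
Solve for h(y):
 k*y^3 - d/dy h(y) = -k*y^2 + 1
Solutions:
 h(y) = C1 + k*y^4/4 + k*y^3/3 - y


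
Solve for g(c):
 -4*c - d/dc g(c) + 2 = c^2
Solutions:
 g(c) = C1 - c^3/3 - 2*c^2 + 2*c


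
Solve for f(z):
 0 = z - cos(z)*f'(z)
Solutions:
 f(z) = C1 + Integral(z/cos(z), z)


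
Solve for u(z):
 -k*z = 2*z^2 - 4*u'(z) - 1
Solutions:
 u(z) = C1 + k*z^2/8 + z^3/6 - z/4


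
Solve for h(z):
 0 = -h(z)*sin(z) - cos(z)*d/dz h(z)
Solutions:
 h(z) = C1*cos(z)


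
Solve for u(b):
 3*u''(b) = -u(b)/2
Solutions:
 u(b) = C1*sin(sqrt(6)*b/6) + C2*cos(sqrt(6)*b/6)


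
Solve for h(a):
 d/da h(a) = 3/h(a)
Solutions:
 h(a) = -sqrt(C1 + 6*a)
 h(a) = sqrt(C1 + 6*a)


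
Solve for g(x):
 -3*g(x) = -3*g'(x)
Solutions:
 g(x) = C1*exp(x)


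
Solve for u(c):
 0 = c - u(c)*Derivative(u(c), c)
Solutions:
 u(c) = -sqrt(C1 + c^2)
 u(c) = sqrt(C1 + c^2)


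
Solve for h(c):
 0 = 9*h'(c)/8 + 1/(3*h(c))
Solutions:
 h(c) = -sqrt(C1 - 48*c)/9
 h(c) = sqrt(C1 - 48*c)/9


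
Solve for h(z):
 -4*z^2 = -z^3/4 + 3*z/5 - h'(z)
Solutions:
 h(z) = C1 - z^4/16 + 4*z^3/3 + 3*z^2/10


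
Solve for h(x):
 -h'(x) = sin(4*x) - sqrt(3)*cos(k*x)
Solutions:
 h(x) = C1 + cos(4*x)/4 + sqrt(3)*sin(k*x)/k


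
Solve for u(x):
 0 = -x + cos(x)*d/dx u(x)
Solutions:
 u(x) = C1 + Integral(x/cos(x), x)


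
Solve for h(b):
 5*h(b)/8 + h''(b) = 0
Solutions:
 h(b) = C1*sin(sqrt(10)*b/4) + C2*cos(sqrt(10)*b/4)


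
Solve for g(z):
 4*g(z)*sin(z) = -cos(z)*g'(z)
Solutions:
 g(z) = C1*cos(z)^4


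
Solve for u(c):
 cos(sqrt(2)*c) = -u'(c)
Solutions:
 u(c) = C1 - sqrt(2)*sin(sqrt(2)*c)/2


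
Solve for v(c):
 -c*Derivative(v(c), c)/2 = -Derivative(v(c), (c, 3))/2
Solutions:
 v(c) = C1 + Integral(C2*airyai(c) + C3*airybi(c), c)


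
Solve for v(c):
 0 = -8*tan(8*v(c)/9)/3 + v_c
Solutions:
 v(c) = -9*asin(C1*exp(64*c/27))/8 + 9*pi/8
 v(c) = 9*asin(C1*exp(64*c/27))/8


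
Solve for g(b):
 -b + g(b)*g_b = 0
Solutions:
 g(b) = -sqrt(C1 + b^2)
 g(b) = sqrt(C1 + b^2)


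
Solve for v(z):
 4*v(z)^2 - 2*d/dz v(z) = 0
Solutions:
 v(z) = -1/(C1 + 2*z)


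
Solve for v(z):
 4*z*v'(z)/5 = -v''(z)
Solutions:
 v(z) = C1 + C2*erf(sqrt(10)*z/5)


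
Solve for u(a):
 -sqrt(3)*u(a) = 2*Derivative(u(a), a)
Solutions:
 u(a) = C1*exp(-sqrt(3)*a/2)


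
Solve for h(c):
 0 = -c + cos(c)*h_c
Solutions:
 h(c) = C1 + Integral(c/cos(c), c)


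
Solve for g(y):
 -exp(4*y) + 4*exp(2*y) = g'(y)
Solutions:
 g(y) = C1 - exp(4*y)/4 + 2*exp(2*y)


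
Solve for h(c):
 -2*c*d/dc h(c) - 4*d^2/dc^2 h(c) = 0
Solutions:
 h(c) = C1 + C2*erf(c/2)


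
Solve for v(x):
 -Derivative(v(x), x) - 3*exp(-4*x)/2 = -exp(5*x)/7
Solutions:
 v(x) = C1 + exp(5*x)/35 + 3*exp(-4*x)/8


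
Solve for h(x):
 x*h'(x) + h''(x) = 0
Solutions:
 h(x) = C1 + C2*erf(sqrt(2)*x/2)


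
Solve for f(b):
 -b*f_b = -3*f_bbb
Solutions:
 f(b) = C1 + Integral(C2*airyai(3^(2/3)*b/3) + C3*airybi(3^(2/3)*b/3), b)


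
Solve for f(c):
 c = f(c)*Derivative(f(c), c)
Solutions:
 f(c) = -sqrt(C1 + c^2)
 f(c) = sqrt(C1 + c^2)


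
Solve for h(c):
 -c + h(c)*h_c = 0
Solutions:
 h(c) = -sqrt(C1 + c^2)
 h(c) = sqrt(C1 + c^2)


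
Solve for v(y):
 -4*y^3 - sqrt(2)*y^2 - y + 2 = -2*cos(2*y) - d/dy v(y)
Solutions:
 v(y) = C1 + y^4 + sqrt(2)*y^3/3 + y^2/2 - 2*y - 2*sin(y)*cos(y)


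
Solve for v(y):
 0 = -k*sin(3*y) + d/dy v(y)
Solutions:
 v(y) = C1 - k*cos(3*y)/3


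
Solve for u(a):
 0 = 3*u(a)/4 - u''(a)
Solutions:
 u(a) = C1*exp(-sqrt(3)*a/2) + C2*exp(sqrt(3)*a/2)


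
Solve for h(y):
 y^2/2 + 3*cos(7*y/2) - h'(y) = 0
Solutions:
 h(y) = C1 + y^3/6 + 6*sin(7*y/2)/7


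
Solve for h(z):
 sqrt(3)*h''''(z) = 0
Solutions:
 h(z) = C1 + C2*z + C3*z^2 + C4*z^3


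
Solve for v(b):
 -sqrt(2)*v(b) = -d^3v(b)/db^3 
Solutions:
 v(b) = C3*exp(2^(1/6)*b) + (C1*sin(2^(1/6)*sqrt(3)*b/2) + C2*cos(2^(1/6)*sqrt(3)*b/2))*exp(-2^(1/6)*b/2)


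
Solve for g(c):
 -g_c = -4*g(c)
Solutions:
 g(c) = C1*exp(4*c)


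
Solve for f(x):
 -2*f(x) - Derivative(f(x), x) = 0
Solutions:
 f(x) = C1*exp(-2*x)


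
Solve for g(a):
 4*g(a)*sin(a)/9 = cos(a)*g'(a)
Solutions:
 g(a) = C1/cos(a)^(4/9)


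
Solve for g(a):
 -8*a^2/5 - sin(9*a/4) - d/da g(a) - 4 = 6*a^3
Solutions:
 g(a) = C1 - 3*a^4/2 - 8*a^3/15 - 4*a + 4*cos(9*a/4)/9


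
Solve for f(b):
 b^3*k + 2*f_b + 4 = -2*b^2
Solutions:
 f(b) = C1 - b^4*k/8 - b^3/3 - 2*b


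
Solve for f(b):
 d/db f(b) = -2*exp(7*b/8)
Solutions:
 f(b) = C1 - 16*exp(7*b/8)/7


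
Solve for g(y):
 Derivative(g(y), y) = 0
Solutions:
 g(y) = C1


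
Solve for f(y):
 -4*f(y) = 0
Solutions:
 f(y) = 0


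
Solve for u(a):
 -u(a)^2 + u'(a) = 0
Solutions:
 u(a) = -1/(C1 + a)


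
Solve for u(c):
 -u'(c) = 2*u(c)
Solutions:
 u(c) = C1*exp(-2*c)


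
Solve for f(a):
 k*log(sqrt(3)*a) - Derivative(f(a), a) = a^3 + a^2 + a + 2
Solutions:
 f(a) = C1 - a^4/4 - a^3/3 - a^2/2 + a*k*log(a) - a*k + a*k*log(3)/2 - 2*a


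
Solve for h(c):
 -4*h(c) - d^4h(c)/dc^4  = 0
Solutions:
 h(c) = (C1*sin(c) + C2*cos(c))*exp(-c) + (C3*sin(c) + C4*cos(c))*exp(c)


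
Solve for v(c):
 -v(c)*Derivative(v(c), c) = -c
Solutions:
 v(c) = -sqrt(C1 + c^2)
 v(c) = sqrt(C1 + c^2)


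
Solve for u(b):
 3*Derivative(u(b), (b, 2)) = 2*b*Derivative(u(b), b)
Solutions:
 u(b) = C1 + C2*erfi(sqrt(3)*b/3)


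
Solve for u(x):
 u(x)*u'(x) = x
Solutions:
 u(x) = -sqrt(C1 + x^2)
 u(x) = sqrt(C1 + x^2)


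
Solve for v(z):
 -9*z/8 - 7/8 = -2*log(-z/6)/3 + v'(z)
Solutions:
 v(z) = C1 - 9*z^2/16 + 2*z*log(-z)/3 + z*(-37 - 16*log(6))/24


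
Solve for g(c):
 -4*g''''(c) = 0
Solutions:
 g(c) = C1 + C2*c + C3*c^2 + C4*c^3


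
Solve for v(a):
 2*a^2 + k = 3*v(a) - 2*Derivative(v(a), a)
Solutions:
 v(a) = C1*exp(3*a/2) + 2*a^2/3 + 8*a/9 + k/3 + 16/27


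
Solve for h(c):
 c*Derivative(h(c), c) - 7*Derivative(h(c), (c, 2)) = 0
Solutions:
 h(c) = C1 + C2*erfi(sqrt(14)*c/14)


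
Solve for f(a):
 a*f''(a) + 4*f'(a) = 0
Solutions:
 f(a) = C1 + C2/a^3


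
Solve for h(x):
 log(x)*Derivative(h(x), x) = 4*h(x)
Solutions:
 h(x) = C1*exp(4*li(x))


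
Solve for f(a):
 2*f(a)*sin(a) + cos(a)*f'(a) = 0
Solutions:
 f(a) = C1*cos(a)^2


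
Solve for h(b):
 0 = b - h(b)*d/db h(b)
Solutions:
 h(b) = -sqrt(C1 + b^2)
 h(b) = sqrt(C1 + b^2)


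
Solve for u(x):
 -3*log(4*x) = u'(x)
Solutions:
 u(x) = C1 - 3*x*log(x) - x*log(64) + 3*x


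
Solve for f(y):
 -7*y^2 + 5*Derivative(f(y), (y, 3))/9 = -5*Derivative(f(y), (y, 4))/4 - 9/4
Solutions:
 f(y) = C1 + C2*y + C3*y^2 + C4*exp(-4*y/9) + 21*y^5/100 - 189*y^4/80 + 1647*y^3/80


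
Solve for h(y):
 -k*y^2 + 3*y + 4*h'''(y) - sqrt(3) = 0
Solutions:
 h(y) = C1 + C2*y + C3*y^2 + k*y^5/240 - y^4/32 + sqrt(3)*y^3/24


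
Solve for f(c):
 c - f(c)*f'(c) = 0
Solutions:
 f(c) = -sqrt(C1 + c^2)
 f(c) = sqrt(C1 + c^2)


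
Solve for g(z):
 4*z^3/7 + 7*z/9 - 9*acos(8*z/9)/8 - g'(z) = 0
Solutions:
 g(z) = C1 + z^4/7 + 7*z^2/18 - 9*z*acos(8*z/9)/8 + 9*sqrt(81 - 64*z^2)/64


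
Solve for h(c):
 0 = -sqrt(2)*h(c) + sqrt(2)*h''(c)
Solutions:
 h(c) = C1*exp(-c) + C2*exp(c)


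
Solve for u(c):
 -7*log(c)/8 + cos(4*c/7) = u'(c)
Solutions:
 u(c) = C1 - 7*c*log(c)/8 + 7*c/8 + 7*sin(4*c/7)/4


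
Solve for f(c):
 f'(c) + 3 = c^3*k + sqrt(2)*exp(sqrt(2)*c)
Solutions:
 f(c) = C1 + c^4*k/4 - 3*c + exp(sqrt(2)*c)


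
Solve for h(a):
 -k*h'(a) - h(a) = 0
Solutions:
 h(a) = C1*exp(-a/k)


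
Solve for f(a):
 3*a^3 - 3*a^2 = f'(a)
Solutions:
 f(a) = C1 + 3*a^4/4 - a^3


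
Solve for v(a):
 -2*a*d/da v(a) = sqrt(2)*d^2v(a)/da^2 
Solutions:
 v(a) = C1 + C2*erf(2^(3/4)*a/2)


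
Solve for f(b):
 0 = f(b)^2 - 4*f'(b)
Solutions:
 f(b) = -4/(C1 + b)


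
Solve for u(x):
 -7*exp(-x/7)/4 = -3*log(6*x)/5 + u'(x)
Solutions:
 u(x) = C1 + 3*x*log(x)/5 + 3*x*(-1 + log(6))/5 + 49*exp(-x/7)/4


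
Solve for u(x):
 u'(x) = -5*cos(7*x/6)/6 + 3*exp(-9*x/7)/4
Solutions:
 u(x) = C1 - 5*sin(7*x/6)/7 - 7*exp(-9*x/7)/12


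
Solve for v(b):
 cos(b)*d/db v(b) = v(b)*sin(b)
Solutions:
 v(b) = C1/cos(b)


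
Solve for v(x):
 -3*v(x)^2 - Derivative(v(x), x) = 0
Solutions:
 v(x) = 1/(C1 + 3*x)


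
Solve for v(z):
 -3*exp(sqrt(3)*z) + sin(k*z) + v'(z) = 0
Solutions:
 v(z) = C1 + sqrt(3)*exp(sqrt(3)*z) + cos(k*z)/k


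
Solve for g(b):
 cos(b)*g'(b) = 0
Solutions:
 g(b) = C1


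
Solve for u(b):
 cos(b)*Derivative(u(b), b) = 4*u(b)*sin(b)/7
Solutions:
 u(b) = C1/cos(b)^(4/7)


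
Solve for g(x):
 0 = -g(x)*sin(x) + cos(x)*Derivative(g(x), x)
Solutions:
 g(x) = C1/cos(x)


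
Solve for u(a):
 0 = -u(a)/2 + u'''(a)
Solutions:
 u(a) = C3*exp(2^(2/3)*a/2) + (C1*sin(2^(2/3)*sqrt(3)*a/4) + C2*cos(2^(2/3)*sqrt(3)*a/4))*exp(-2^(2/3)*a/4)


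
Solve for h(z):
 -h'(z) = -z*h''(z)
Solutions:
 h(z) = C1 + C2*z^2


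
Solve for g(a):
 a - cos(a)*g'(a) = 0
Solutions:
 g(a) = C1 + Integral(a/cos(a), a)


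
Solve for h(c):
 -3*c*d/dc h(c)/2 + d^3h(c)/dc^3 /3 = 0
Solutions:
 h(c) = C1 + Integral(C2*airyai(6^(2/3)*c/2) + C3*airybi(6^(2/3)*c/2), c)


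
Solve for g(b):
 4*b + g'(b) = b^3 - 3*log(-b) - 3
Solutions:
 g(b) = C1 + b^4/4 - 2*b^2 - 3*b*log(-b)


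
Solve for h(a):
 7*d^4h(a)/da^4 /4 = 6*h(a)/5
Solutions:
 h(a) = C1*exp(-24^(1/4)*35^(3/4)*a/35) + C2*exp(24^(1/4)*35^(3/4)*a/35) + C3*sin(24^(1/4)*35^(3/4)*a/35) + C4*cos(24^(1/4)*35^(3/4)*a/35)


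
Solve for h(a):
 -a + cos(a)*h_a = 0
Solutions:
 h(a) = C1 + Integral(a/cos(a), a)


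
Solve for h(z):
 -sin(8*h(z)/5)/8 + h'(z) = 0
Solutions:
 -z/8 + 5*log(cos(8*h(z)/5) - 1)/16 - 5*log(cos(8*h(z)/5) + 1)/16 = C1


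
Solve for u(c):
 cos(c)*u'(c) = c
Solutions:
 u(c) = C1 + Integral(c/cos(c), c)


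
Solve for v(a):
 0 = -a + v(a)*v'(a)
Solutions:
 v(a) = -sqrt(C1 + a^2)
 v(a) = sqrt(C1 + a^2)


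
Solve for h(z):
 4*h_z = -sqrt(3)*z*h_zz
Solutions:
 h(z) = C1 + C2*z^(1 - 4*sqrt(3)/3)


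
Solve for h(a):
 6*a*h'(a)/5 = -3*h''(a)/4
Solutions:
 h(a) = C1 + C2*erf(2*sqrt(5)*a/5)


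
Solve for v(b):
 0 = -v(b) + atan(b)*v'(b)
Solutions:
 v(b) = C1*exp(Integral(1/atan(b), b))


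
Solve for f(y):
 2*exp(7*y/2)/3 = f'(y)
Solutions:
 f(y) = C1 + 4*exp(7*y/2)/21


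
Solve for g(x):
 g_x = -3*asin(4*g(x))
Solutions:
 Integral(1/asin(4*_y), (_y, g(x))) = C1 - 3*x


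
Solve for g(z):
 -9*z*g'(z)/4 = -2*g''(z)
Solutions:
 g(z) = C1 + C2*erfi(3*z/4)


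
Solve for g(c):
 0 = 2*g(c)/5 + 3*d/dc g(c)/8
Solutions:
 g(c) = C1*exp(-16*c/15)


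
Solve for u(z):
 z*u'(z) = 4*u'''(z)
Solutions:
 u(z) = C1 + Integral(C2*airyai(2^(1/3)*z/2) + C3*airybi(2^(1/3)*z/2), z)


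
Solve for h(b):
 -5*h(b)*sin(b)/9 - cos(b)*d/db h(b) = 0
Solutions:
 h(b) = C1*cos(b)^(5/9)


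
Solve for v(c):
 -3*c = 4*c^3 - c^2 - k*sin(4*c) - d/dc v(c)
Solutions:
 v(c) = C1 + c^4 - c^3/3 + 3*c^2/2 + k*cos(4*c)/4


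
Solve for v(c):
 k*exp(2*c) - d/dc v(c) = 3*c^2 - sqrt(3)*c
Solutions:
 v(c) = C1 - c^3 + sqrt(3)*c^2/2 + k*exp(2*c)/2


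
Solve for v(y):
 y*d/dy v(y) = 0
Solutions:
 v(y) = C1


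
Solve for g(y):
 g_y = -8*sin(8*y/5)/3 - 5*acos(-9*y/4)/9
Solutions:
 g(y) = C1 - 5*y*acos(-9*y/4)/9 - 5*sqrt(16 - 81*y^2)/81 + 5*cos(8*y/5)/3


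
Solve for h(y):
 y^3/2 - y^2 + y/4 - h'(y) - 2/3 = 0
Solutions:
 h(y) = C1 + y^4/8 - y^3/3 + y^2/8 - 2*y/3


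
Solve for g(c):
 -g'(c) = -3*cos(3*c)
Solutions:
 g(c) = C1 + sin(3*c)


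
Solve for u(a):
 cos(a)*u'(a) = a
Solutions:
 u(a) = C1 + Integral(a/cos(a), a)


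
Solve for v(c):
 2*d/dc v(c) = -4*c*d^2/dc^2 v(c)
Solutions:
 v(c) = C1 + C2*sqrt(c)


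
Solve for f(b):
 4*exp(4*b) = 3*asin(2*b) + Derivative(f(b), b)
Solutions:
 f(b) = C1 - 3*b*asin(2*b) - 3*sqrt(1 - 4*b^2)/2 + exp(4*b)


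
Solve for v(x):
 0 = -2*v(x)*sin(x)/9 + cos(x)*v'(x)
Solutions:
 v(x) = C1/cos(x)^(2/9)


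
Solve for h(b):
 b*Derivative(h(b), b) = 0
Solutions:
 h(b) = C1


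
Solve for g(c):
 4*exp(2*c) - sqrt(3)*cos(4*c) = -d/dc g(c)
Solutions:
 g(c) = C1 - 2*exp(2*c) + sqrt(3)*sin(4*c)/4


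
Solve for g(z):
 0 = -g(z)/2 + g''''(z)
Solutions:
 g(z) = C1*exp(-2^(3/4)*z/2) + C2*exp(2^(3/4)*z/2) + C3*sin(2^(3/4)*z/2) + C4*cos(2^(3/4)*z/2)


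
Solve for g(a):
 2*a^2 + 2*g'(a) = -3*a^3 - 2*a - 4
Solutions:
 g(a) = C1 - 3*a^4/8 - a^3/3 - a^2/2 - 2*a


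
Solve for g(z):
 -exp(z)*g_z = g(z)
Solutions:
 g(z) = C1*exp(exp(-z))


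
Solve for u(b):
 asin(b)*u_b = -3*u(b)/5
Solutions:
 u(b) = C1*exp(-3*Integral(1/asin(b), b)/5)


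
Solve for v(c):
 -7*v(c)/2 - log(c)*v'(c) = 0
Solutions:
 v(c) = C1*exp(-7*li(c)/2)


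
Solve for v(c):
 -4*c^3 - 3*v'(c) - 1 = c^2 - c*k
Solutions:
 v(c) = C1 - c^4/3 - c^3/9 + c^2*k/6 - c/3


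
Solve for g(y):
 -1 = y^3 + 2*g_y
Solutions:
 g(y) = C1 - y^4/8 - y/2


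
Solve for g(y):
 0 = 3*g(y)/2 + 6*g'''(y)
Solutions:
 g(y) = C3*exp(-2^(1/3)*y/2) + (C1*sin(2^(1/3)*sqrt(3)*y/4) + C2*cos(2^(1/3)*sqrt(3)*y/4))*exp(2^(1/3)*y/4)


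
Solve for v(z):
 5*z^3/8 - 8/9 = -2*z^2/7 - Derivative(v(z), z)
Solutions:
 v(z) = C1 - 5*z^4/32 - 2*z^3/21 + 8*z/9


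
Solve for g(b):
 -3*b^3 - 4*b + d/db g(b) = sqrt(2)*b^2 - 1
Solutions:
 g(b) = C1 + 3*b^4/4 + sqrt(2)*b^3/3 + 2*b^2 - b


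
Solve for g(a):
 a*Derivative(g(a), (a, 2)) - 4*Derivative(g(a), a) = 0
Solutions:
 g(a) = C1 + C2*a^5


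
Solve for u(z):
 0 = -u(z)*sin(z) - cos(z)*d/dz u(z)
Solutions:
 u(z) = C1*cos(z)


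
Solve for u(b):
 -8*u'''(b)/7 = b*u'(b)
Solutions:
 u(b) = C1 + Integral(C2*airyai(-7^(1/3)*b/2) + C3*airybi(-7^(1/3)*b/2), b)


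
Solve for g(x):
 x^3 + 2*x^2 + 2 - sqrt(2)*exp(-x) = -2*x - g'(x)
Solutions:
 g(x) = C1 - x^4/4 - 2*x^3/3 - x^2 - 2*x - sqrt(2)*exp(-x)


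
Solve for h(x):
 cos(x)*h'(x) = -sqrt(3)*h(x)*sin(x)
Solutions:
 h(x) = C1*cos(x)^(sqrt(3))


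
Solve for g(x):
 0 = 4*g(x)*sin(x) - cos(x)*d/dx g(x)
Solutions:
 g(x) = C1/cos(x)^4


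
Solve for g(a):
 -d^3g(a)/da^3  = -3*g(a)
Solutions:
 g(a) = C3*exp(3^(1/3)*a) + (C1*sin(3^(5/6)*a/2) + C2*cos(3^(5/6)*a/2))*exp(-3^(1/3)*a/2)


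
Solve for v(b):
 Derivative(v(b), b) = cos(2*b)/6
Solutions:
 v(b) = C1 + sin(2*b)/12


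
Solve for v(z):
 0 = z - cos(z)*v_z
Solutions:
 v(z) = C1 + Integral(z/cos(z), z)


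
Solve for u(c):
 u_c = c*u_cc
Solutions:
 u(c) = C1 + C2*c^2


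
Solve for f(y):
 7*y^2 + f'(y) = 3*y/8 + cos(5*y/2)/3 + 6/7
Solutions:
 f(y) = C1 - 7*y^3/3 + 3*y^2/16 + 6*y/7 + 2*sin(5*y/2)/15


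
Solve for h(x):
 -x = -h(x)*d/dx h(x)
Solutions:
 h(x) = -sqrt(C1 + x^2)
 h(x) = sqrt(C1 + x^2)


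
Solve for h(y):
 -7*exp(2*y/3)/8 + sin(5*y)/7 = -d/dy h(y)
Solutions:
 h(y) = C1 + 21*exp(2*y/3)/16 + cos(5*y)/35


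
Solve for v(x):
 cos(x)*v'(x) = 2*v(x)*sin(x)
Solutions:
 v(x) = C1/cos(x)^2


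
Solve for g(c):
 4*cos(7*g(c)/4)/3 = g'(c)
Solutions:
 -4*c/3 - 2*log(sin(7*g(c)/4) - 1)/7 + 2*log(sin(7*g(c)/4) + 1)/7 = C1


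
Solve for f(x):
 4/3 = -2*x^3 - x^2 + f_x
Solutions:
 f(x) = C1 + x^4/2 + x^3/3 + 4*x/3


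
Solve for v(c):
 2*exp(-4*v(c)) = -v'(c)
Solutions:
 v(c) = log(-I*(C1 - 8*c)^(1/4))
 v(c) = log(I*(C1 - 8*c)^(1/4))
 v(c) = log(-(C1 - 8*c)^(1/4))
 v(c) = log(C1 - 8*c)/4


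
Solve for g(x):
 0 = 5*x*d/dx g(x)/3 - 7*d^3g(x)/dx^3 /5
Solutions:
 g(x) = C1 + Integral(C2*airyai(105^(2/3)*x/21) + C3*airybi(105^(2/3)*x/21), x)


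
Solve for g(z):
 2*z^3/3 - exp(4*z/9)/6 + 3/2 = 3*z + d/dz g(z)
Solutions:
 g(z) = C1 + z^4/6 - 3*z^2/2 + 3*z/2 - 3*exp(4*z/9)/8


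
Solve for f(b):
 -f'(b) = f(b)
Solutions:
 f(b) = C1*exp(-b)


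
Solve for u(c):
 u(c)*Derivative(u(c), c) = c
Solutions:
 u(c) = -sqrt(C1 + c^2)
 u(c) = sqrt(C1 + c^2)


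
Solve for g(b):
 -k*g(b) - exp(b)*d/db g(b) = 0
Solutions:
 g(b) = C1*exp(k*exp(-b))


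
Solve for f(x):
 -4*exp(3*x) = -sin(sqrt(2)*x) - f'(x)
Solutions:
 f(x) = C1 + 4*exp(3*x)/3 + sqrt(2)*cos(sqrt(2)*x)/2


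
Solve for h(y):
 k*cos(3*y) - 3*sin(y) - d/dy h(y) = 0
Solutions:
 h(y) = C1 + k*sin(3*y)/3 + 3*cos(y)


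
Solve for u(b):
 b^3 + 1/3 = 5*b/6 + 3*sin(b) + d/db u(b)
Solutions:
 u(b) = C1 + b^4/4 - 5*b^2/12 + b/3 + 3*cos(b)


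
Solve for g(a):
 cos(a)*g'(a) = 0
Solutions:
 g(a) = C1


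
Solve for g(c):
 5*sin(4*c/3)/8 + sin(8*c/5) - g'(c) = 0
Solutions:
 g(c) = C1 - 15*cos(4*c/3)/32 - 5*cos(8*c/5)/8


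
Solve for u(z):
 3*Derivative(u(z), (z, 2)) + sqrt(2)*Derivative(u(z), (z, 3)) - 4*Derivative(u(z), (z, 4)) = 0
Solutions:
 u(z) = C1 + C2*z + C3*exp(-sqrt(2)*z/2) + C4*exp(3*sqrt(2)*z/4)


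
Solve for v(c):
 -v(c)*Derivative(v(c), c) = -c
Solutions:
 v(c) = -sqrt(C1 + c^2)
 v(c) = sqrt(C1 + c^2)


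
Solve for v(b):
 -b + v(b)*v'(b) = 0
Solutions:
 v(b) = -sqrt(C1 + b^2)
 v(b) = sqrt(C1 + b^2)


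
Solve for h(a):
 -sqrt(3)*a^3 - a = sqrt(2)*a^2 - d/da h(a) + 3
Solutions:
 h(a) = C1 + sqrt(3)*a^4/4 + sqrt(2)*a^3/3 + a^2/2 + 3*a


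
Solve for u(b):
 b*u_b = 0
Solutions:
 u(b) = C1


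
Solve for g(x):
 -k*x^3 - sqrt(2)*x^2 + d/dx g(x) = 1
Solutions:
 g(x) = C1 + k*x^4/4 + sqrt(2)*x^3/3 + x


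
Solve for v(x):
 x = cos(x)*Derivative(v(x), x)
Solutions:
 v(x) = C1 + Integral(x/cos(x), x)


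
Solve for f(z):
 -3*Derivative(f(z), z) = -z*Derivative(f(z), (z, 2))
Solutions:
 f(z) = C1 + C2*z^4


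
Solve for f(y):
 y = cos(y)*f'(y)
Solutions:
 f(y) = C1 + Integral(y/cos(y), y)


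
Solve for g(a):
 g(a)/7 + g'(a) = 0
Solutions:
 g(a) = C1*exp(-a/7)


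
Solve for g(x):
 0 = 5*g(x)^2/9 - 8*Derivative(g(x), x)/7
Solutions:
 g(x) = -72/(C1 + 35*x)


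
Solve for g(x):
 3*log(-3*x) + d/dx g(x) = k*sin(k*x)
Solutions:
 g(x) = C1 + k*Piecewise((-cos(k*x)/k, Ne(k, 0)), (0, True)) - 3*x*log(-x) - 3*x*log(3) + 3*x


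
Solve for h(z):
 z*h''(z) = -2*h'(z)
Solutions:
 h(z) = C1 + C2/z


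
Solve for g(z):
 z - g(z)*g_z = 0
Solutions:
 g(z) = -sqrt(C1 + z^2)
 g(z) = sqrt(C1 + z^2)
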